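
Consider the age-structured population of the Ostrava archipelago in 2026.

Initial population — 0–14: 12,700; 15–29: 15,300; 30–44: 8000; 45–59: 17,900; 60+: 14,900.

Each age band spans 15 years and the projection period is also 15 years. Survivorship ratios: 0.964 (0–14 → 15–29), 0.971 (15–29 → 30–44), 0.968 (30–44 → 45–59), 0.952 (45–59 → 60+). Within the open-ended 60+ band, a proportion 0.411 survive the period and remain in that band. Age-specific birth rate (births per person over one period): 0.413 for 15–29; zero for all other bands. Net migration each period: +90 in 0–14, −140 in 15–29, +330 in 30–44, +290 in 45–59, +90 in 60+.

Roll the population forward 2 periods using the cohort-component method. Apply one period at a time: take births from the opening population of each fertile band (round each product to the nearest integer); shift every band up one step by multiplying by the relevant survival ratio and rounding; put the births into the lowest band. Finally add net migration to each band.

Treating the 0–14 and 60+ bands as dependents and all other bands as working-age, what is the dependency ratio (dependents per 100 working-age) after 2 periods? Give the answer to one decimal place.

67.6

Let band 1 be 0–14 through band 5 = 60+.
After projecting period 1:
Births: 15300 * 0.413 = 6319
Band 2: 12700 * 0.964 = 12243
Band 3: 15300 * 0.971 = 14856
Band 4: 8000 * 0.968 = 7744
Band 5: 17900 * 0.952 + 14900 * 0.411 = 17041 + 6124 = 23165
Net migration: Band 1 + 90 → 6409; Band 2 − 140 → 12103; Band 3 + 330 → 15186; Band 4 + 290 → 8034; Band 5 + 90 → 23255
Giving 6409 / 12103 / 15186 / 8034 / 23255.
After projecting period 2:
Births: 12103 * 0.413 = 4999
Band 2: 6409 * 0.964 = 6178
Band 3: 12103 * 0.971 = 11752
Band 4: 15186 * 0.968 = 14700
Band 5: 8034 * 0.952 + 23255 * 0.411 = 7648 + 9558 = 17206
Net migration: Band 1 + 90 → 5089; Band 2 − 140 → 6038; Band 3 + 330 → 12082; Band 4 + 290 → 14990; Band 5 + 90 → 17296
Giving 5089 / 6038 / 12082 / 14990 / 17296.
Dependents (band 0–14 + band 60+) = 5089 + 17296 = 22385; working-age = 33110; ratio = 22385/33110 × 100 = 67.6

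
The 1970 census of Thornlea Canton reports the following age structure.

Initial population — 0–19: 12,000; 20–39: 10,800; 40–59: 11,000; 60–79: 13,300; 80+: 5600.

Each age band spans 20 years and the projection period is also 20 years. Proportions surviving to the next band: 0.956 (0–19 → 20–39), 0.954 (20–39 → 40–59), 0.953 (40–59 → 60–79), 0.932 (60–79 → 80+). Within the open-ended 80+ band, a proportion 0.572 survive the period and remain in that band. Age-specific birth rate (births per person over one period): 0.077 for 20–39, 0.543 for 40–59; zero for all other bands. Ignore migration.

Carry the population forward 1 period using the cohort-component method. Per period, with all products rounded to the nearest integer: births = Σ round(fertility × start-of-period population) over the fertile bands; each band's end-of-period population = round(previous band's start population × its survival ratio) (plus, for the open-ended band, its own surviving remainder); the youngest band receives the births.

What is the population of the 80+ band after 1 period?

15599

Numbering the bands 1..5 from youngest to oldest:
— Period 1 —
Births: 10800 * 0.077 = 832 ; 11000 * 0.543 = 5973 → 6805
Band 2: 12000 * 0.956 = 11472
Band 3: 10800 * 0.954 = 10303
Band 4: 11000 * 0.953 = 10483
Band 5: 13300 * 0.932 + 5600 * 0.572 = 12396 + 3203 = 15599
Population now: 0–19=6805, 20–39=11472, 40–59=10303, 60–79=10483, 80+=15599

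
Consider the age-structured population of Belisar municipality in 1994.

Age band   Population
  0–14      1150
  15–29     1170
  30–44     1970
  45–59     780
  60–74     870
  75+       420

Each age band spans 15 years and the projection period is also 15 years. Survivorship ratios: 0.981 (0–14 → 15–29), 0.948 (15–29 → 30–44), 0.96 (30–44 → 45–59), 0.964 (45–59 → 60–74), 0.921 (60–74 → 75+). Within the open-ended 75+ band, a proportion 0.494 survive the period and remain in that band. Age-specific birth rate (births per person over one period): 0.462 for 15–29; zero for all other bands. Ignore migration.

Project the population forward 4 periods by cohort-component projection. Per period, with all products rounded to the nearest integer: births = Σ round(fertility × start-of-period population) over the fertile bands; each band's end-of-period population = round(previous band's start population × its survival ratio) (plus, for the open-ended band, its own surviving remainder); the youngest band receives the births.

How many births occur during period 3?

245

Let band 1 be 0–14 through band 6 = 75+.
[period 1]
Births: 1170 * 0.462 = 541
Band 2: 1150 * 0.981 = 1128
Band 3: 1170 * 0.948 = 1109
Band 4: 1970 * 0.96 = 1891
Band 5: 780 * 0.964 = 752
Band 6: 870 * 0.921 + 420 * 0.494 = 801 + 207 = 1008
End of period: [541, 1128, 1109, 1891, 752, 1008]
[period 2]
Births: 1128 * 0.462 = 521
Band 2: 541 * 0.981 = 531
Band 3: 1128 * 0.948 = 1069
Band 4: 1109 * 0.96 = 1065
Band 5: 1891 * 0.964 = 1823
Band 6: 752 * 0.921 + 1008 * 0.494 = 693 + 498 = 1191
End of period: [521, 531, 1069, 1065, 1823, 1191]
[period 3]
Births: 531 * 0.462 = 245
Band 2: 521 * 0.981 = 511
Band 3: 531 * 0.948 = 503
Band 4: 1069 * 0.96 = 1026
Band 5: 1065 * 0.964 = 1027
Band 6: 1823 * 0.921 + 1191 * 0.494 = 1679 + 588 = 2267
End of period: [245, 511, 503, 1026, 1027, 2267]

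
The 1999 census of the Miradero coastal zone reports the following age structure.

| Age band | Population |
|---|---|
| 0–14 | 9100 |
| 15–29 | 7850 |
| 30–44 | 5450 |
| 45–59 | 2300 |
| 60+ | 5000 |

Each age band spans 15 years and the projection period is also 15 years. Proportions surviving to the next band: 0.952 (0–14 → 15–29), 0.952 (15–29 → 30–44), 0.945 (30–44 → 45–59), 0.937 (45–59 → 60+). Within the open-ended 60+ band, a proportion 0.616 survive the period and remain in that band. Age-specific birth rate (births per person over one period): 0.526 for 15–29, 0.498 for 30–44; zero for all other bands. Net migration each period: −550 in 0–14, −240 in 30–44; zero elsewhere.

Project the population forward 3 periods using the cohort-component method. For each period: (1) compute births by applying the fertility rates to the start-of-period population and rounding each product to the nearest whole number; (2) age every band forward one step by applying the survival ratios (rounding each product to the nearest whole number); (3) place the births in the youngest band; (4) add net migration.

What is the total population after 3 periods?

Numbering the bands 1..5 from youngest to oldest:
Period 1:
Births: 7850 * 0.526 = 4129  |  5450 * 0.498 = 2714 → total 6843
Band 2: 9100 * 0.952 = 8663
Band 3: 7850 * 0.952 = 7473
Band 4: 5450 * 0.945 = 5150
Band 5: 2300 * 0.937 + 5000 * 0.616 = 2155 + 3080 = 5235
Net migration: Band 1 − 550 → 6293; Band 3 − 240 → 7233
End of period: [6293, 8663, 7233, 5150, 5235]
Period 2:
Births: 8663 * 0.526 = 4557  |  7233 * 0.498 = 3602 → total 8159
Band 2: 6293 * 0.952 = 5991
Band 3: 8663 * 0.952 = 8247
Band 4: 7233 * 0.945 = 6835
Band 5: 5150 * 0.937 + 5235 * 0.616 = 4826 + 3225 = 8051
Net migration: Band 1 − 550 → 7609; Band 3 − 240 → 8007
End of period: [7609, 5991, 8007, 6835, 8051]
Period 3:
Births: 5991 * 0.526 = 3151  |  8007 * 0.498 = 3987 → total 7138
Band 2: 7609 * 0.952 = 7244
Band 3: 5991 * 0.952 = 5703
Band 4: 8007 * 0.945 = 7567
Band 5: 6835 * 0.937 + 8051 * 0.616 = 6404 + 4959 = 11363
Net migration: Band 1 − 550 → 6588; Band 3 − 240 → 5463
End of period: [6588, 7244, 5463, 7567, 11363]
Total after period 3: 6588 + 7244 + 5463 + 7567 + 11363 = 38225

38225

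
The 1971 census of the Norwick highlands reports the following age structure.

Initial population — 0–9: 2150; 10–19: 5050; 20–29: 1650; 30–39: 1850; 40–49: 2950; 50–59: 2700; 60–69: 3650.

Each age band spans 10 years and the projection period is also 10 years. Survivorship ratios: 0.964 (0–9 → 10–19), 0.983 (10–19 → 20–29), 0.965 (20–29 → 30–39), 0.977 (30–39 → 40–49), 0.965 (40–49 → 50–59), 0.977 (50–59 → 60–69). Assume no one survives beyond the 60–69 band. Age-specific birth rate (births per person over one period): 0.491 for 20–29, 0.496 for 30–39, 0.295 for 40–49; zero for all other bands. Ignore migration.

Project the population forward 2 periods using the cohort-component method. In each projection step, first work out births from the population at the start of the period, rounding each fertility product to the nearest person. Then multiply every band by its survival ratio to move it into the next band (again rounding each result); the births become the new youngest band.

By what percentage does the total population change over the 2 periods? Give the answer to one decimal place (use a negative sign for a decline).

-4.1

Numbering the bands 1..7 from youngest to oldest:
Period 1.
Births: 1650 × 0.491 = 810  |  1850 × 0.496 = 918  |  2950 × 0.295 = 870 → total 2598
Band 2: 2150 × 0.964 = 2073
Band 3: 5050 × 0.983 = 4964
Band 4: 1650 × 0.965 = 1592
Band 5: 1850 × 0.977 = 1807
Band 6: 2950 × 0.965 = 2847
Band 7: 2700 × 0.977 = 2638
End of period: [2598, 2073, 4964, 1592, 1807, 2847, 2638]
Period 2.
Births: 4964 × 0.491 = 2437  |  1592 × 0.496 = 790  |  1807 × 0.295 = 533 → total 3760
Band 2: 2598 × 0.964 = 2504
Band 3: 2073 × 0.983 = 2038
Band 4: 4964 × 0.965 = 4790
Band 5: 1592 × 0.977 = 1555
Band 6: 1807 × 0.965 = 1744
Band 7: 2847 × 0.977 = 2782
End of period: [3760, 2504, 2038, 4790, 1555, 1744, 2782]
Total: 20000 → 19173; change = -827; percentage change = -4.1%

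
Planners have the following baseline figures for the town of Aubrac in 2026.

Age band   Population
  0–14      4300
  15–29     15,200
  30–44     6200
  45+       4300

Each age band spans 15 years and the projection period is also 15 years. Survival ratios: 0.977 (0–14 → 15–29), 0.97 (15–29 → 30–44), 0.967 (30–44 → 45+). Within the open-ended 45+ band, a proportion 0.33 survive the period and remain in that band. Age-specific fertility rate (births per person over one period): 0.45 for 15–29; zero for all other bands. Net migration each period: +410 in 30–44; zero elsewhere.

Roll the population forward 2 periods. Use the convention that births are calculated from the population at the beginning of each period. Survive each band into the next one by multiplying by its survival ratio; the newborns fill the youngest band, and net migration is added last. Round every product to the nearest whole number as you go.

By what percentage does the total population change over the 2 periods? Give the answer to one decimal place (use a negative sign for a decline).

Call the groups 1 to 4, youngest first.
— Period 1 —
Births: 15200 × 0.45 = 6840
Group 2: 4300 × 0.977 = 4201
Group 3: 15200 × 0.97 = 14744
Group 4: 6200 × 0.967 + 4300 × 0.33 = 5995 + 1419 = 7414
Net migration: Group 3 + 410 → 15154
Population now: 0–14=6840, 15–29=4201, 30–44=15154, 45+=7414
— Period 2 —
Births: 4201 × 0.45 = 1890
Group 2: 6840 × 0.977 = 6683
Group 3: 4201 × 0.97 = 4075
Group 4: 15154 × 0.967 + 7414 × 0.33 = 14654 + 2447 = 17101
Net migration: Group 3 + 410 → 4485
Population now: 0–14=1890, 15–29=6683, 30–44=4485, 45+=17101
Total: 30000 → 30159; change = 159; percentage change = 0.5%

0.5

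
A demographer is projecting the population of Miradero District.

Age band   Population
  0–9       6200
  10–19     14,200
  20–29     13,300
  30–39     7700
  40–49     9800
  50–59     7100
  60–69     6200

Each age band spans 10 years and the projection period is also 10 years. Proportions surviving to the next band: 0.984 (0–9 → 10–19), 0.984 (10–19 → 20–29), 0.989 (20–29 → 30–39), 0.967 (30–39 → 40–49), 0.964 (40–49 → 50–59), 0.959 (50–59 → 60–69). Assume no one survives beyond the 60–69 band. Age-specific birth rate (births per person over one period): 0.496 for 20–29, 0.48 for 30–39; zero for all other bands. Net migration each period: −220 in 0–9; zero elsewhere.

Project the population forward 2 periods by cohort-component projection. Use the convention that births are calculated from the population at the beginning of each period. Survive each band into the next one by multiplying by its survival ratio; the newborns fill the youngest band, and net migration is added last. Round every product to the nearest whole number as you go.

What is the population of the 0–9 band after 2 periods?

[period 1]
Births: 13300 * 0.496 = 6597, 7700 * 0.48 = 3696 — total 10293
10–19: 6200 * 0.984 = 6101
20–29: 14200 * 0.984 = 13973
30–39: 13300 * 0.989 = 13154
40–49: 7700 * 0.967 = 7446
50–59: 9800 * 0.964 = 9447
60–69: 7100 * 0.959 = 6809
Net migration: 0–9 − 220 → 10073
Giving 10073 / 6101 / 13973 / 13154 / 7446 / 9447 / 6809.
[period 2]
Births: 13973 * 0.496 = 6931, 13154 * 0.48 = 6314 — total 13245
10–19: 10073 * 0.984 = 9912
20–29: 6101 * 0.984 = 6003
30–39: 13973 * 0.989 = 13819
40–49: 13154 * 0.967 = 12720
50–59: 7446 * 0.964 = 7178
60–69: 9447 * 0.959 = 9060
Net migration: 0–9 − 220 → 13025
Giving 13025 / 9912 / 6003 / 13819 / 12720 / 7178 / 9060.

13025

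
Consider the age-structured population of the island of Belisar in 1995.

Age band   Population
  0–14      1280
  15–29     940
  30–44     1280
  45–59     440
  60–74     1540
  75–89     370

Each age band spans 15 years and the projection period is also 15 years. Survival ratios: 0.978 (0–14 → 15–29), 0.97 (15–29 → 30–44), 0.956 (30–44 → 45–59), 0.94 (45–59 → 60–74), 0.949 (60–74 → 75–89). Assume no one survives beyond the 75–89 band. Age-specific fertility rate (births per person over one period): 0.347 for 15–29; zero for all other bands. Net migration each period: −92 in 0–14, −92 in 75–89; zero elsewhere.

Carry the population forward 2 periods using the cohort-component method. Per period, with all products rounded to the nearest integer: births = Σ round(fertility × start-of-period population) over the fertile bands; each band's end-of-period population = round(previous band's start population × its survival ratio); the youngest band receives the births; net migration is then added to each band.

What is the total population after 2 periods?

(Bands numbered youngest = 1 to oldest = 6.)
Period 1:
Births: 940 × 0.347 = 326
Band 2: 1280 × 0.978 = 1252
Band 3: 940 × 0.97 = 912
Band 4: 1280 × 0.956 = 1224
Band 5: 440 × 0.94 = 414
Band 6: 1540 × 0.949 = 1461
Net migration: Band 1 − 92 → 234; Band 6 − 92 → 1369
→ [234, 1252, 912, 1224, 414, 1369]
Period 2:
Births: 1252 × 0.347 = 434
Band 2: 234 × 0.978 = 229
Band 3: 1252 × 0.97 = 1214
Band 4: 912 × 0.956 = 872
Band 5: 1224 × 0.94 = 1151
Band 6: 414 × 0.949 = 393
Net migration: Band 1 − 92 → 342; Band 6 − 92 → 301
→ [342, 229, 1214, 872, 1151, 301]
Total after period 2: 342 + 229 + 1214 + 872 + 1151 + 301 = 4109

4109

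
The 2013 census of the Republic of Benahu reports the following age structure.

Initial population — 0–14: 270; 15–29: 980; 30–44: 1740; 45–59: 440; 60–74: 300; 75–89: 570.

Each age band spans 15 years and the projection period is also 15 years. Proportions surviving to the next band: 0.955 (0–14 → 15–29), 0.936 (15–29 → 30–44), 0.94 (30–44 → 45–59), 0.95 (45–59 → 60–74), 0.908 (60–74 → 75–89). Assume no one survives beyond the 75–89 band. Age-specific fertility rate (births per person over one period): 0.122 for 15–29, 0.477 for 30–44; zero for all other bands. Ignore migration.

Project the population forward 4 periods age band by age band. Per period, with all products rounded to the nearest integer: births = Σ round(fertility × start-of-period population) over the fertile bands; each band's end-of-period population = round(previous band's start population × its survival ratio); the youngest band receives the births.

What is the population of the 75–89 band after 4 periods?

744

Call the groups 1 to 6, youngest first.
[period 1]
Births: 980 × 0.122 = 120  |  1740 × 0.477 = 830 → total 950
Group 2: 270 × 0.955 = 258
Group 3: 980 × 0.936 = 917
Group 4: 1740 × 0.94 = 1636
Group 5: 440 × 0.95 = 418
Group 6: 300 × 0.908 = 272
Population now: 0–14=950, 15–29=258, 30–44=917, 45–59=1636, 60–74=418, 75–89=272
[period 2]
Births: 258 × 0.122 = 31  |  917 × 0.477 = 437 → total 468
Group 2: 950 × 0.955 = 907
Group 3: 258 × 0.936 = 241
Group 4: 917 × 0.94 = 862
Group 5: 1636 × 0.95 = 1554
Group 6: 418 × 0.908 = 380
Population now: 0–14=468, 15–29=907, 30–44=241, 45–59=862, 60–74=1554, 75–89=380
[period 3]
Births: 907 × 0.122 = 111  |  241 × 0.477 = 115 → total 226
Group 2: 468 × 0.955 = 447
Group 3: 907 × 0.936 = 849
Group 4: 241 × 0.94 = 227
Group 5: 862 × 0.95 = 819
Group 6: 1554 × 0.908 = 1411
Population now: 0–14=226, 15–29=447, 30–44=849, 45–59=227, 60–74=819, 75–89=1411
[period 4]
Births: 447 × 0.122 = 55  |  849 × 0.477 = 405 → total 460
Group 2: 226 × 0.955 = 216
Group 3: 447 × 0.936 = 418
Group 4: 849 × 0.94 = 798
Group 5: 227 × 0.95 = 216
Group 6: 819 × 0.908 = 744
Population now: 0–14=460, 15–29=216, 30–44=418, 45–59=798, 60–74=216, 75–89=744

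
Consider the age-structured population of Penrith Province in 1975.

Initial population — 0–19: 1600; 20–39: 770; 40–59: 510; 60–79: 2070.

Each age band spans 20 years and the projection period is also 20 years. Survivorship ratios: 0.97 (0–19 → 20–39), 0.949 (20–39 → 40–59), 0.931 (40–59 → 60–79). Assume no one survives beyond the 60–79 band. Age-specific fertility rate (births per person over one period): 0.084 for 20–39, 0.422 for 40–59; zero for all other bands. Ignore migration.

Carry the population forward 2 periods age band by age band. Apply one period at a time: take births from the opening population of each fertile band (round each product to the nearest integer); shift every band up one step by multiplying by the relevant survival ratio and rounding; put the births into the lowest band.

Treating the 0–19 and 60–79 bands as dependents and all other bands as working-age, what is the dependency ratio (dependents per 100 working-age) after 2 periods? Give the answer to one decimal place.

(Groups numbered youngest = 1 to oldest = 4.)
[period 1]
Births: 770 × 0.084 = 65, 510 × 0.422 = 215 → 280
Group 2: 1600 × 0.97 = 1552
Group 3: 770 × 0.949 = 731
Group 4: 510 × 0.931 = 475
End of period: [280, 1552, 731, 475]
[period 2]
Births: 1552 × 0.084 = 130, 731 × 0.422 = 308 → 438
Group 2: 280 × 0.97 = 272
Group 3: 1552 × 0.949 = 1473
Group 4: 731 × 0.931 = 681
End of period: [438, 272, 1473, 681]
Dependents (band 0–19 + band 60–79) = 438 + 681 = 1119; working-age = 1745; ratio = 1119/1745 × 100 = 64.1

64.1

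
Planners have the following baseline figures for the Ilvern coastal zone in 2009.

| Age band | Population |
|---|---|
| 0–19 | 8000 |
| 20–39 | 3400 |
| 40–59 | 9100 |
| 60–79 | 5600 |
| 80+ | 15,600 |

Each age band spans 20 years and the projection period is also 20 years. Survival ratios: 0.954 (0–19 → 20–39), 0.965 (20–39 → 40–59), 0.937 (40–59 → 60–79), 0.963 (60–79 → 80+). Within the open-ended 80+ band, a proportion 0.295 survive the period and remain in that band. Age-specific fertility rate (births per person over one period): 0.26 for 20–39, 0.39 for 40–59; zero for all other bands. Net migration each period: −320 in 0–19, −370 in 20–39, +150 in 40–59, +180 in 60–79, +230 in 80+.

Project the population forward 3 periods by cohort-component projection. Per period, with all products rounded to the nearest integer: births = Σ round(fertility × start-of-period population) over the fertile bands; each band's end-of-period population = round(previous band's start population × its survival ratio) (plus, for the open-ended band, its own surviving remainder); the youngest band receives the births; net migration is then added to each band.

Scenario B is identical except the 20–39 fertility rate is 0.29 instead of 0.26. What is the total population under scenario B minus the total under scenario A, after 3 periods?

Let band 1 be 0–19 through band 5 = 80+.
Period 1:
Births: 3400 * 0.26 = 884, 9100 * 0.39 = 3549 → 4433
Band 2: 8000 * 0.954 = 7632
Band 3: 3400 * 0.965 = 3281
Band 4: 9100 * 0.937 = 8527
Band 5: 5600 * 0.963 + 15600 * 0.295 = 5393 + 4602 = 9995
Net migration: Band 1 − 320 → 4113; Band 2 − 370 → 7262; Band 3 + 150 → 3431; Band 4 + 180 → 8707; Band 5 + 230 → 10225
Population now: 0–19=4113, 20–39=7262, 40–59=3431, 60–79=8707, 80+=10225
Period 2:
Births: 7262 * 0.26 = 1888, 3431 * 0.39 = 1338 → 3226
Band 2: 4113 * 0.954 = 3924
Band 3: 7262 * 0.965 = 7008
Band 4: 3431 * 0.937 = 3215
Band 5: 8707 * 0.963 + 10225 * 0.295 = 8385 + 3016 = 11401
Net migration: Band 1 − 320 → 2906; Band 2 − 370 → 3554; Band 3 + 150 → 7158; Band 4 + 180 → 3395; Band 5 + 230 → 11631
Population now: 0–19=2906, 20–39=3554, 40–59=7158, 60–79=3395, 80+=11631
Period 3:
Births: 3554 * 0.26 = 924, 7158 * 0.39 = 2792 → 3716
Band 2: 2906 * 0.954 = 2772
Band 3: 3554 * 0.965 = 3430
Band 4: 7158 * 0.937 = 6707
Band 5: 3395 * 0.963 + 11631 * 0.295 = 3269 + 3431 = 6700
Net migration: Band 1 − 320 → 3396; Band 2 − 370 → 2402; Band 3 + 150 → 3580; Band 4 + 180 → 6887; Band 5 + 230 → 6930
Population now: 0–19=3396, 20–39=2402, 40–59=3580, 60–79=6887, 80+=6930
Scenario A total after 3 periods: 23195
Scenario B projection —
Period 1:
Births: 3400 * 0.29 = 986, 9100 * 0.39 = 3549 → 4535
Band 2: 8000 * 0.954 = 7632
Band 3: 3400 * 0.965 = 3281
Band 4: 9100 * 0.937 = 8527
Band 5: 5600 * 0.963 + 15600 * 0.295 = 5393 + 4602 = 9995
Net migration: Band 1 − 320 → 4215; Band 2 − 370 → 7262; Band 3 + 150 → 3431; Band 4 + 180 → 8707; Band 5 + 230 → 10225
Population now: 0–19=4215, 20–39=7262, 40–59=3431, 60–79=8707, 80+=10225
Period 2:
Births: 7262 * 0.29 = 2106, 3431 * 0.39 = 1338 → 3444
Band 2: 4215 * 0.954 = 4021
Band 3: 7262 * 0.965 = 7008
Band 4: 3431 * 0.937 = 3215
Band 5: 8707 * 0.963 + 10225 * 0.295 = 8385 + 3016 = 11401
Net migration: Band 1 − 320 → 3124; Band 2 − 370 → 3651; Band 3 + 150 → 7158; Band 4 + 180 → 3395; Band 5 + 230 → 11631
Population now: 0–19=3124, 20–39=3651, 40–59=7158, 60–79=3395, 80+=11631
Period 3:
Births: 3651 * 0.29 = 1059, 7158 * 0.39 = 2792 → 3851
Band 2: 3124 * 0.954 = 2980
Band 3: 3651 * 0.965 = 3523
Band 4: 7158 * 0.937 = 6707
Band 5: 3395 * 0.963 + 11631 * 0.295 = 3269 + 3431 = 6700
Net migration: Band 1 − 320 → 3531; Band 2 − 370 → 2610; Band 3 + 150 → 3673; Band 4 + 180 → 6887; Band 5 + 230 → 6930
Population now: 0–19=3531, 20–39=2610, 40–59=3673, 60–79=6887, 80+=6930
Scenario B total after 3 periods: 23631
Difference B − A = 23631 − 23195 = 436

436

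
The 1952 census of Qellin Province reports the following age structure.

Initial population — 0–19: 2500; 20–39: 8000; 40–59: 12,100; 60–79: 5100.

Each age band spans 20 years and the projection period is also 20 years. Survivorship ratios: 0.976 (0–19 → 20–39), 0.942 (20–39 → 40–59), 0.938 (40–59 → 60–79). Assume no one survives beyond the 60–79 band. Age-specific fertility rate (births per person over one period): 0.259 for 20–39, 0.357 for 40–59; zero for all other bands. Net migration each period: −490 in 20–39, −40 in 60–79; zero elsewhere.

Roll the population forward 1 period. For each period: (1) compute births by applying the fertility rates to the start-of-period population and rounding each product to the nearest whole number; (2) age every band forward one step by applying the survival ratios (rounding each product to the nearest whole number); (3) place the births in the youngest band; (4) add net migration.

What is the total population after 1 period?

27188

Numbering the bands 1..4 from youngest to oldest:
— Period 1 —
Births: 8000 × 0.259 = 2072 ; 12100 × 0.357 = 4320 ⇒ total 6392
Band 2: 2500 × 0.976 = 2440
Band 3: 8000 × 0.942 = 7536
Band 4: 12100 × 0.938 = 11350
Net migration: Band 2 − 490 → 1950; Band 4 − 40 → 11310
Giving 6392 / 1950 / 7536 / 11310.
Total after period 1: 6392 + 1950 + 7536 + 11310 = 27188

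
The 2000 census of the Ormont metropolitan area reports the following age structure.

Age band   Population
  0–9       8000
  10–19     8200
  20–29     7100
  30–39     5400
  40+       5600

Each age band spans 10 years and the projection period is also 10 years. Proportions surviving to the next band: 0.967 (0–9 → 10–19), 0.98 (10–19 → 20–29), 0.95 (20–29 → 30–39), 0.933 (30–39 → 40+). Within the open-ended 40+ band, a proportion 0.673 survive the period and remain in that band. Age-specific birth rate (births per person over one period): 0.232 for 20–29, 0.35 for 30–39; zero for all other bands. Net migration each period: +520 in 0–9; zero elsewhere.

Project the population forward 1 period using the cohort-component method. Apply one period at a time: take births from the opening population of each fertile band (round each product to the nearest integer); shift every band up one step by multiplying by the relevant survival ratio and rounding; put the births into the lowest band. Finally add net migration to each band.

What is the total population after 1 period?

35381

Let group 1 be 0–9 through group 5 = 40+.
— Period 1 —
Births: 7100 × 0.232 = 1647 ; 5400 × 0.35 = 1890 → 3537
Group 2: 8000 × 0.967 = 7736
Group 3: 8200 × 0.98 = 8036
Group 4: 7100 × 0.95 = 6745
Group 5: 5400 × 0.933 + 5600 × 0.673 = 5038 + 3769 = 8807
Net migration: Group 1 + 520 → 4057
→ [4057, 7736, 8036, 6745, 8807]
Total after period 1: 4057 + 7736 + 8036 + 6745 + 8807 = 35381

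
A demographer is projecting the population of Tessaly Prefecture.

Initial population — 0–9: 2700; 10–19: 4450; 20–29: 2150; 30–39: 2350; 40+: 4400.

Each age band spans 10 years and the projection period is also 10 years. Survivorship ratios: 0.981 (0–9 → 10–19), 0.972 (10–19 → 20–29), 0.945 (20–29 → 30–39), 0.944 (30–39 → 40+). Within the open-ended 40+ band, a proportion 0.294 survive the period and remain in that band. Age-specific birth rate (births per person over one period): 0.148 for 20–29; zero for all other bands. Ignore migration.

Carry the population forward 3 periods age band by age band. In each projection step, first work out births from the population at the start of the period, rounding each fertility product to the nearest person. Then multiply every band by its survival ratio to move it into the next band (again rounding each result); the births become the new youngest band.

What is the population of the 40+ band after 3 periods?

4726

Period 1.
Births: 2150 × 0.148 = 318
10–19: 2700 × 0.981 = 2649
20–29: 4450 × 0.972 = 4325
30–39: 2150 × 0.945 = 2032
40+: 2350 × 0.944 + 4400 × 0.294 = 2218 + 1294 = 3512
→ [318, 2649, 4325, 2032, 3512]
Period 2.
Births: 4325 × 0.148 = 640
10–19: 318 × 0.981 = 312
20–29: 2649 × 0.972 = 2575
30–39: 4325 × 0.945 = 4087
40+: 2032 × 0.944 + 3512 × 0.294 = 1918 + 1033 = 2951
→ [640, 312, 2575, 4087, 2951]
Period 3.
Births: 2575 × 0.148 = 381
10–19: 640 × 0.981 = 628
20–29: 312 × 0.972 = 303
30–39: 2575 × 0.945 = 2433
40+: 4087 × 0.944 + 2951 × 0.294 = 3858 + 868 = 4726
→ [381, 628, 303, 2433, 4726]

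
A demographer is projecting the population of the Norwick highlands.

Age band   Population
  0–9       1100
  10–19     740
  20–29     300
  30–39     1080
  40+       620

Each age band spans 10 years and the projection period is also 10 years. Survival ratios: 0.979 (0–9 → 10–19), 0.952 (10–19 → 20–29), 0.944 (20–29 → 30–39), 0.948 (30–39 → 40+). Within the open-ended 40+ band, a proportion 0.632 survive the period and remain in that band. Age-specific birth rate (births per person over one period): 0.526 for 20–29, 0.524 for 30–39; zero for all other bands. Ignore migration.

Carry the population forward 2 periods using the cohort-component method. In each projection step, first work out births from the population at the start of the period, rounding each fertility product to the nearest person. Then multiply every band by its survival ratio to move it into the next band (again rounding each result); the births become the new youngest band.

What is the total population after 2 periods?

[period 1]
Births: 300 × 0.526 = 158, 1080 × 0.524 = 566 ⇒ total 724
10–19: 1100 × 0.979 = 1077
20–29: 740 × 0.952 = 704
30–39: 300 × 0.944 = 283
40+: 1080 × 0.948 + 620 × 0.632 = 1024 + 392 = 1416
Giving 724 / 1077 / 704 / 283 / 1416.
[period 2]
Births: 704 × 0.526 = 370, 283 × 0.524 = 148 ⇒ total 518
10–19: 724 × 0.979 = 709
20–29: 1077 × 0.952 = 1025
30–39: 704 × 0.944 = 665
40+: 283 × 0.948 + 1416 × 0.632 = 268 + 895 = 1163
Giving 518 / 709 / 1025 / 665 / 1163.
Total after period 2: 518 + 709 + 1025 + 665 + 1163 = 4080

4080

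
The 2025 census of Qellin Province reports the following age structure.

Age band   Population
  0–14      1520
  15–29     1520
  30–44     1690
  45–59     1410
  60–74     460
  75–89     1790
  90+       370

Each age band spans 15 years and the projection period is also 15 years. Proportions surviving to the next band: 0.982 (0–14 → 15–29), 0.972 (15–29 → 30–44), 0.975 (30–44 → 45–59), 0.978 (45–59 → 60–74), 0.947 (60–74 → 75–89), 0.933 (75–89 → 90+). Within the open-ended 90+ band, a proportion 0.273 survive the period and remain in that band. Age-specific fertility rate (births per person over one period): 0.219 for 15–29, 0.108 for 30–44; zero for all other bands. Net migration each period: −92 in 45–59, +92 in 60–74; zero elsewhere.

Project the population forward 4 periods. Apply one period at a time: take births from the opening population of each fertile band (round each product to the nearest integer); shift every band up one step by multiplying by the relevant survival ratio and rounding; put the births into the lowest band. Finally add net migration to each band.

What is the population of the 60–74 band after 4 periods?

Let group 1 be 0–14 through group 7 = 90+.
Period 1:
Births: 1520 * 0.219 = 333  |  1690 * 0.108 = 183 ⇒ total 516
Group 2: 1520 * 0.982 = 1493
Group 3: 1520 * 0.972 = 1477
Group 4: 1690 * 0.975 = 1648
Group 5: 1410 * 0.978 = 1379
Group 6: 460 * 0.947 = 436
Group 7: 1790 * 0.933 + 370 * 0.273 = 1670 + 101 = 1771
Net migration: Group 4 − 92 → 1556; Group 5 + 92 → 1471
→ [516, 1493, 1477, 1556, 1471, 436, 1771]
Period 2:
Births: 1493 * 0.219 = 327  |  1477 * 0.108 = 160 ⇒ total 487
Group 2: 516 * 0.982 = 507
Group 3: 1493 * 0.972 = 1451
Group 4: 1477 * 0.975 = 1440
Group 5: 1556 * 0.978 = 1522
Group 6: 1471 * 0.947 = 1393
Group 7: 436 * 0.933 + 1771 * 0.273 = 407 + 483 = 890
Net migration: Group 4 − 92 → 1348; Group 5 + 92 → 1614
→ [487, 507, 1451, 1348, 1614, 1393, 890]
Period 3:
Births: 507 * 0.219 = 111  |  1451 * 0.108 = 157 ⇒ total 268
Group 2: 487 * 0.982 = 478
Group 3: 507 * 0.972 = 493
Group 4: 1451 * 0.975 = 1415
Group 5: 1348 * 0.978 = 1318
Group 6: 1614 * 0.947 = 1528
Group 7: 1393 * 0.933 + 890 * 0.273 = 1300 + 243 = 1543
Net migration: Group 4 − 92 → 1323; Group 5 + 92 → 1410
→ [268, 478, 493, 1323, 1410, 1528, 1543]
Period 4:
Births: 478 * 0.219 = 105  |  493 * 0.108 = 53 ⇒ total 158
Group 2: 268 * 0.982 = 263
Group 3: 478 * 0.972 = 465
Group 4: 493 * 0.975 = 481
Group 5: 1323 * 0.978 = 1294
Group 6: 1410 * 0.947 = 1335
Group 7: 1528 * 0.933 + 1543 * 0.273 = 1426 + 421 = 1847
Net migration: Group 4 − 92 → 389; Group 5 + 92 → 1386
→ [158, 263, 465, 389, 1386, 1335, 1847]

1386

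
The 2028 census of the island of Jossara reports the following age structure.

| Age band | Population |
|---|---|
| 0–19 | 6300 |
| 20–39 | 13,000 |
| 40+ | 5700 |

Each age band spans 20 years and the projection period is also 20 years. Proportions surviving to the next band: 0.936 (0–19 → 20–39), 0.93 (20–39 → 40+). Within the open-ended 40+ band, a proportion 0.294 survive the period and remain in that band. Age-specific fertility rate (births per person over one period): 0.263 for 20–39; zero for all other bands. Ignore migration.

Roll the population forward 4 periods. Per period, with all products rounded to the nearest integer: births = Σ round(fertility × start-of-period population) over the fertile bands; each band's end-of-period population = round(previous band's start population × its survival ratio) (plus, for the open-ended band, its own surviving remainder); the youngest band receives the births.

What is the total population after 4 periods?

4219

[period 1]
Births: 13000 * 0.263 = 3419
20–39: 6300 * 0.936 = 5897
40+: 13000 * 0.93 + 5700 * 0.294 = 12090 + 1676 = 13766
Giving 3419 / 5897 / 13766.
[period 2]
Births: 5897 * 0.263 = 1551
20–39: 3419 * 0.936 = 3200
40+: 5897 * 0.93 + 13766 * 0.294 = 5484 + 4047 = 9531
Giving 1551 / 3200 / 9531.
[period 3]
Births: 3200 * 0.263 = 842
20–39: 1551 * 0.936 = 1452
40+: 3200 * 0.93 + 9531 * 0.294 = 2976 + 2802 = 5778
Giving 842 / 1452 / 5778.
[period 4]
Births: 1452 * 0.263 = 382
20–39: 842 * 0.936 = 788
40+: 1452 * 0.93 + 5778 * 0.294 = 1350 + 1699 = 3049
Giving 382 / 788 / 3049.
Total after period 4: 382 + 788 + 3049 = 4219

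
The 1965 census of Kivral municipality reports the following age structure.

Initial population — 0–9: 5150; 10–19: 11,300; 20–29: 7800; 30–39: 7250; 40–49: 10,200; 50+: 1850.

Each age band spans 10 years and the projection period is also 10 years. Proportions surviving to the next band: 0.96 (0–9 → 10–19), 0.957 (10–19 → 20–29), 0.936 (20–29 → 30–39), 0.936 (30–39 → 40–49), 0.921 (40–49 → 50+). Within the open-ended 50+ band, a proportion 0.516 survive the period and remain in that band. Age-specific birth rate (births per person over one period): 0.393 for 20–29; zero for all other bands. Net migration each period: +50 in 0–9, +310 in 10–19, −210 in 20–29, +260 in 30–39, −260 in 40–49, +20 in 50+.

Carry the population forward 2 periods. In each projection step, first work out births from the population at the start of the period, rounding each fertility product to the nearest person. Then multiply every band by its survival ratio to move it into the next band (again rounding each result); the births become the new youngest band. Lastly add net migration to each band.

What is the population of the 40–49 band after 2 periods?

6817

— Period 1 —
Births: 7800 × 0.393 = 3065
10–19: 5150 × 0.96 = 4944
20–29: 11300 × 0.957 = 10814
30–39: 7800 × 0.936 = 7301
40–49: 7250 × 0.936 = 6786
50+: 10200 × 0.921 + 1850 × 0.516 = 9394 + 955 = 10349
Net migration: 0–9 + 50 → 3115; 10–19 + 310 → 5254; 20–29 − 210 → 10604; 30–39 + 260 → 7561; 40–49 − 260 → 6526; 50+ + 20 → 10369
End of period: [3115, 5254, 10604, 7561, 6526, 10369]
— Period 2 —
Births: 10604 × 0.393 = 4167
10–19: 3115 × 0.96 = 2990
20–29: 5254 × 0.957 = 5028
30–39: 10604 × 0.936 = 9925
40–49: 7561 × 0.936 = 7077
50+: 6526 × 0.921 + 10369 × 0.516 = 6010 + 5350 = 11360
Net migration: 0–9 + 50 → 4217; 10–19 + 310 → 3300; 20–29 − 210 → 4818; 30–39 + 260 → 10185; 40–49 − 260 → 6817; 50+ + 20 → 11380
End of period: [4217, 3300, 4818, 10185, 6817, 11380]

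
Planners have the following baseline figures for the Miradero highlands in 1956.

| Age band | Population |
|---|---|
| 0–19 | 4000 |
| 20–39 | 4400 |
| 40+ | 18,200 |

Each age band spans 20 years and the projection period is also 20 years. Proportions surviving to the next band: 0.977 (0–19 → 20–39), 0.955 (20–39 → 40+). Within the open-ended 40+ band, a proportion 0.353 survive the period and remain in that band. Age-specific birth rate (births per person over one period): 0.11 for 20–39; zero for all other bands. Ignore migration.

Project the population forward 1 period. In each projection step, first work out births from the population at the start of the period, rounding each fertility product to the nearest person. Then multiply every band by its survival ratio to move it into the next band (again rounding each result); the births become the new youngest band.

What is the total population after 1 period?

— Period 1 —
Births: 4400 * 0.11 = 484
20–39: 4000 * 0.977 = 3908
40+: 4400 * 0.955 + 18200 * 0.353 = 4202 + 6425 = 10627
→ [484, 3908, 10627]
Total after period 1: 484 + 3908 + 10627 = 15019

15019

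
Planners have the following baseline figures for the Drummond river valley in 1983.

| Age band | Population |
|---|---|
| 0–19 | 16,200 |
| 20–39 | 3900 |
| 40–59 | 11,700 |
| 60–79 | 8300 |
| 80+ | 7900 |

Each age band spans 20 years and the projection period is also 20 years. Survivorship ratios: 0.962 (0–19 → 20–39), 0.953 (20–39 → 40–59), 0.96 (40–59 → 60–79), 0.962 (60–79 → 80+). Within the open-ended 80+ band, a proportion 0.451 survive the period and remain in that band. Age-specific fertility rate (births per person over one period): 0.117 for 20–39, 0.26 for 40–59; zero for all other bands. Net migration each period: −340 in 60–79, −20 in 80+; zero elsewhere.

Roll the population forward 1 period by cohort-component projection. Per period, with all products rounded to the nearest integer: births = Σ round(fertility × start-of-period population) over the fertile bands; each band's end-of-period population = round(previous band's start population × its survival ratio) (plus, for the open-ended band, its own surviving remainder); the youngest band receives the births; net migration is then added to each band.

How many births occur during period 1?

[period 1]
Births: 3900 * 0.117 = 456 ; 11700 * 0.26 = 3042 → total 3498
20–39: 16200 * 0.962 = 15584
40–59: 3900 * 0.953 = 3717
60–79: 11700 * 0.96 = 11232
80+: 8300 * 0.962 + 7900 * 0.451 = 7985 + 3563 = 11548
Net migration: 60–79 − 340 → 10892; 80+ − 20 → 11528
Giving 3498 / 15584 / 3717 / 10892 / 11528.

3498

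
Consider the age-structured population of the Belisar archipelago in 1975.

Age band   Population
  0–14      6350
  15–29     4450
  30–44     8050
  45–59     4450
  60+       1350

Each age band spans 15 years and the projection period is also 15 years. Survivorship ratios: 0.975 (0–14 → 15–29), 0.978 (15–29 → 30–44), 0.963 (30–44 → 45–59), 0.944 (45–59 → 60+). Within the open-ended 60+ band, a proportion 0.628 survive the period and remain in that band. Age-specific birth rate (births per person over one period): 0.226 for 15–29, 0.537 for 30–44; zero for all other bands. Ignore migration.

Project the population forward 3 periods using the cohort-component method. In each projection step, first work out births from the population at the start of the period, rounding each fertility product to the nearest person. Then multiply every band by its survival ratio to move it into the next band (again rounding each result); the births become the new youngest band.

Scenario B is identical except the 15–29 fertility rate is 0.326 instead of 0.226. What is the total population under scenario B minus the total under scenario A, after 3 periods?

1688

Period 1:
Births: 4450 × 0.226 = 1006 ; 8050 × 0.537 = 4323 ⇒ total 5329
15–29: 6350 × 0.975 = 6191
30–44: 4450 × 0.978 = 4352
45–59: 8050 × 0.963 = 7752
60+: 4450 × 0.944 + 1350 × 0.628 = 4201 + 848 = 5049
→ [5329, 6191, 4352, 7752, 5049]
Period 2:
Births: 6191 × 0.226 = 1399 ; 4352 × 0.537 = 2337 ⇒ total 3736
15–29: 5329 × 0.975 = 5196
30–44: 6191 × 0.978 = 6055
45–59: 4352 × 0.963 = 4191
60+: 7752 × 0.944 + 5049 × 0.628 = 7318 + 3171 = 10489
→ [3736, 5196, 6055, 4191, 10489]
Period 3:
Births: 5196 × 0.226 = 1174 ; 6055 × 0.537 = 3252 ⇒ total 4426
15–29: 3736 × 0.975 = 3643
30–44: 5196 × 0.978 = 5082
45–59: 6055 × 0.963 = 5831
60+: 4191 × 0.944 + 10489 × 0.628 = 3956 + 6587 = 10543
→ [4426, 3643, 5082, 5831, 10543]
Scenario A total after 3 periods: 29525
Scenario B projection —
Period 1:
Births: 4450 × 0.326 = 1451 ; 8050 × 0.537 = 4323 ⇒ total 5774
15–29: 6350 × 0.975 = 6191
30–44: 4450 × 0.978 = 4352
45–59: 8050 × 0.963 = 7752
60+: 4450 × 0.944 + 1350 × 0.628 = 4201 + 848 = 5049
→ [5774, 6191, 4352, 7752, 5049]
Period 2:
Births: 6191 × 0.326 = 2018 ; 4352 × 0.537 = 2337 ⇒ total 4355
15–29: 5774 × 0.975 = 5630
30–44: 6191 × 0.978 = 6055
45–59: 4352 × 0.963 = 4191
60+: 7752 × 0.944 + 5049 × 0.628 = 7318 + 3171 = 10489
→ [4355, 5630, 6055, 4191, 10489]
Period 3:
Births: 5630 × 0.326 = 1835 ; 6055 × 0.537 = 3252 ⇒ total 5087
15–29: 4355 × 0.975 = 4246
30–44: 5630 × 0.978 = 5506
45–59: 6055 × 0.963 = 5831
60+: 4191 × 0.944 + 10489 × 0.628 = 3956 + 6587 = 10543
→ [5087, 4246, 5506, 5831, 10543]
Scenario B total after 3 periods: 31213
Difference B − A = 31213 − 29525 = 1688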